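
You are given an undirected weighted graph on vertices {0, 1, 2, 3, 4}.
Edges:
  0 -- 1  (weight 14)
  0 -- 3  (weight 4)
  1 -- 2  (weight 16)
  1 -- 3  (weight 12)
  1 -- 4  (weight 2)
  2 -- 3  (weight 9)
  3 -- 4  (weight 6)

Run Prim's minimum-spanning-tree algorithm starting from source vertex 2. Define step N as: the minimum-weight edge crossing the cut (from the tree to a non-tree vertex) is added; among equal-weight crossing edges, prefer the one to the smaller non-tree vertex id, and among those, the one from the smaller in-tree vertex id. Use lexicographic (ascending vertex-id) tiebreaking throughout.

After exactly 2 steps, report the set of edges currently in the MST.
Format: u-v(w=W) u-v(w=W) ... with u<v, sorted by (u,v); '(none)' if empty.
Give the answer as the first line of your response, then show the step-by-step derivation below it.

0-3(w=4) 2-3(w=9)

step 1: add edge 2-3 (w=9); MST = {2-3(w=9)}
step 2: add edge 0-3 (w=4); MST = {0-3(w=4) 2-3(w=9)}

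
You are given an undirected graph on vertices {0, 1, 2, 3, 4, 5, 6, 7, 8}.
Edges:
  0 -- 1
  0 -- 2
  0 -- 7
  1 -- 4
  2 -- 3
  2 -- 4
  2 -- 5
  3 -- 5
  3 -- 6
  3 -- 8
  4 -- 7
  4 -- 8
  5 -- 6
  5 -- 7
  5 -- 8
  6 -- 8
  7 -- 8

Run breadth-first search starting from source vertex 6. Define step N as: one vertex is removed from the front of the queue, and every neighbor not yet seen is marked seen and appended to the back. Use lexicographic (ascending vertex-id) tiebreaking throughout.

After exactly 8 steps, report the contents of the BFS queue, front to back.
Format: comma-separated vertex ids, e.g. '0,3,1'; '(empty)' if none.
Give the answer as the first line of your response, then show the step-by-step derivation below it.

1

step 1: dequeue 6; queue=[3,5,8]; order=6
step 2: dequeue 3; queue=[5,8,2]; order=6,3
step 3: dequeue 5; queue=[8,2,7]; order=6,3,5
step 4: dequeue 8; queue=[2,7,4]; order=6,3,5,8
step 5: dequeue 2; queue=[7,4,0]; order=6,3,5,8,2
step 6: dequeue 7; queue=[4,0]; order=6,3,5,8,2,7
step 7: dequeue 4; queue=[0,1]; order=6,3,5,8,2,7,4
step 8: dequeue 0; queue=[1]; order=6,3,5,8,2,7,4,0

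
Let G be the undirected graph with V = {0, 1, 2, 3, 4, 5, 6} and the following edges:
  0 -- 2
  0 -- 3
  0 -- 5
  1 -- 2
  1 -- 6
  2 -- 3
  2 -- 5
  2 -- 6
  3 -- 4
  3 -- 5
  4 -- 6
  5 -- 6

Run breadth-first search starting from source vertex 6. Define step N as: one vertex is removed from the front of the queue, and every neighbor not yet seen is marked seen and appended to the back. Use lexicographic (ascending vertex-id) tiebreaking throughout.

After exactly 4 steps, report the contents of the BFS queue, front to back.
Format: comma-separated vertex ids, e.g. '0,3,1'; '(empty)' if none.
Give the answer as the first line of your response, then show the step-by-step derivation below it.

5,0,3

step 1: dequeue 6; queue=[1,2,4,5]; order=6
step 2: dequeue 1; queue=[2,4,5]; order=6,1
step 3: dequeue 2; queue=[4,5,0,3]; order=6,1,2
step 4: dequeue 4; queue=[5,0,3]; order=6,1,2,4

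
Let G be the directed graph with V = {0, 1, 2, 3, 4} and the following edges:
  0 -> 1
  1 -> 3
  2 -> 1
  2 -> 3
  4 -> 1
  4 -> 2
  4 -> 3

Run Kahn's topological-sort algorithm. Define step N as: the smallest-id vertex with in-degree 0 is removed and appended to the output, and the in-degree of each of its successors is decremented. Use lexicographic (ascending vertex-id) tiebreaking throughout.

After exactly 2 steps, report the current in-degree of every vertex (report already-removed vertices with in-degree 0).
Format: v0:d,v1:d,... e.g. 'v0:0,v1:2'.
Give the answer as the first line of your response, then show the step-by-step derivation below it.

v0:0,v1:1,v2:0,v3:2,v4:0

step 1: output 0; order=[0]; indeg=(0,2,1,3,0)
step 2: output 4; order=[0,4]; indeg=(0,1,0,2,0)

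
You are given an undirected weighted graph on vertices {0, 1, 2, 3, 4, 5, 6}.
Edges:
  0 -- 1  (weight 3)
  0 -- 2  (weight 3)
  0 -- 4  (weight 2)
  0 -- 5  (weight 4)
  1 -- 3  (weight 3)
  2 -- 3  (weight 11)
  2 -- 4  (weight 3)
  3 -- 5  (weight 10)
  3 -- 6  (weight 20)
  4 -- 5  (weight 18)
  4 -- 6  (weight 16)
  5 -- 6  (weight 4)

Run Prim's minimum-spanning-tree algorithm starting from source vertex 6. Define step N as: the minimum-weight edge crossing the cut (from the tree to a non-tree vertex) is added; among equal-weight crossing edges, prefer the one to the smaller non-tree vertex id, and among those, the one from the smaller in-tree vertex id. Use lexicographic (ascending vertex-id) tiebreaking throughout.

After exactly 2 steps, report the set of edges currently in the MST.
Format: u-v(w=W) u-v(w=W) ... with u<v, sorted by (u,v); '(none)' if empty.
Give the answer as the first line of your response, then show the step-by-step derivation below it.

0-5(w=4) 5-6(w=4)

step 1: add edge 5-6 (w=4); MST = {5-6(w=4)}
step 2: add edge 0-5 (w=4); MST = {0-5(w=4) 5-6(w=4)}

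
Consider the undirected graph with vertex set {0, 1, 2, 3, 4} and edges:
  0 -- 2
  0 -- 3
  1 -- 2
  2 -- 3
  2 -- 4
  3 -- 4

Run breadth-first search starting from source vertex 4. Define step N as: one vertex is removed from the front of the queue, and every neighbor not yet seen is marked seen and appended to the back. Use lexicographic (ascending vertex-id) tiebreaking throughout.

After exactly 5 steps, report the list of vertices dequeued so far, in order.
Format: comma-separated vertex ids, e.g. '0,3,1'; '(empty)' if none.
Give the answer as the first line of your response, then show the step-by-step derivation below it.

4,2,3,0,1

step 1: dequeue 4; queue=[2,3]; order=4
step 2: dequeue 2; queue=[3,0,1]; order=4,2
step 3: dequeue 3; queue=[0,1]; order=4,2,3
step 4: dequeue 0; queue=[1]; order=4,2,3,0
step 5: dequeue 1; queue=[(empty)]; order=4,2,3,0,1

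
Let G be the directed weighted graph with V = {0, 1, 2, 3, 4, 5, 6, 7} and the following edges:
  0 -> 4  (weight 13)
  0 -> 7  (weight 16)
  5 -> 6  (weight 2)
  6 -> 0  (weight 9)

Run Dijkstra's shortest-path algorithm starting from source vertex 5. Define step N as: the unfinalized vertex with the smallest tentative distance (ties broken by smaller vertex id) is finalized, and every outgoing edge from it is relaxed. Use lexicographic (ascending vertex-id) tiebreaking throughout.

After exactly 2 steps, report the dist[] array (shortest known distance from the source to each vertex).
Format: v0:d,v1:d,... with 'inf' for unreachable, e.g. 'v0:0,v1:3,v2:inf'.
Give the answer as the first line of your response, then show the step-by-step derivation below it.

v0:11,v1:inf,v2:inf,v3:inf,v4:inf,v5:0,v6:2,v7:inf

step 1: dist = v0:inf,v1:inf,v2:inf,v3:inf,v4:inf,v5:0,v6:2,v7:inf
step 2: dist = v0:11,v1:inf,v2:inf,v3:inf,v4:inf,v5:0,v6:2,v7:inf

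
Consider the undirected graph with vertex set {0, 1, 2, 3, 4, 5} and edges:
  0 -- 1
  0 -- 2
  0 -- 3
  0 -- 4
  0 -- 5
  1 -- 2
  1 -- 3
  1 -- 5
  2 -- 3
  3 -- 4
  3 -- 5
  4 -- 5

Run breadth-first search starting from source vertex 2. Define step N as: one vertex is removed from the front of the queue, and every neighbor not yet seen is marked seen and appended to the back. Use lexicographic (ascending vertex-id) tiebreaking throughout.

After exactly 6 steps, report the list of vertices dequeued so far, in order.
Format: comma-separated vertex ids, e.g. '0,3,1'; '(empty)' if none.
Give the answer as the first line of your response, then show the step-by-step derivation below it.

2,0,1,3,4,5

step 1: dequeue 2; queue=[0,1,3]; order=2
step 2: dequeue 0; queue=[1,3,4,5]; order=2,0
step 3: dequeue 1; queue=[3,4,5]; order=2,0,1
step 4: dequeue 3; queue=[4,5]; order=2,0,1,3
step 5: dequeue 4; queue=[5]; order=2,0,1,3,4
step 6: dequeue 5; queue=[(empty)]; order=2,0,1,3,4,5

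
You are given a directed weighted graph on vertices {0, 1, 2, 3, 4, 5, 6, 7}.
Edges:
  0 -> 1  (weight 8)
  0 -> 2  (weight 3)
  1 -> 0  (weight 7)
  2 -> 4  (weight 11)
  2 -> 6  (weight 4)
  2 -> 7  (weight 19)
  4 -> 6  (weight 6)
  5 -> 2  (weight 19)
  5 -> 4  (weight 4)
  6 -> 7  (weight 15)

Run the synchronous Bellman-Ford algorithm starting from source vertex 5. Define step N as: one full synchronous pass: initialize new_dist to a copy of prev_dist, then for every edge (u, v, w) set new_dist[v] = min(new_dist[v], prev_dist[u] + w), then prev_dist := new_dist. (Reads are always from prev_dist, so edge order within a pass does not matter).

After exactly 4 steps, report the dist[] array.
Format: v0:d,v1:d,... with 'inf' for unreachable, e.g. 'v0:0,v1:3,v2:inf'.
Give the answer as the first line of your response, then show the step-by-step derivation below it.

v0:inf,v1:inf,v2:19,v3:inf,v4:4,v5:0,v6:10,v7:25

step 1: dist = v0:inf,v1:inf,v2:19,v3:inf,v4:4,v5:0,v6:inf,v7:inf
step 2: dist = v0:inf,v1:inf,v2:19,v3:inf,v4:4,v5:0,v6:10,v7:38
step 3: dist = v0:inf,v1:inf,v2:19,v3:inf,v4:4,v5:0,v6:10,v7:25
step 4: dist = v0:inf,v1:inf,v2:19,v3:inf,v4:4,v5:0,v6:10,v7:25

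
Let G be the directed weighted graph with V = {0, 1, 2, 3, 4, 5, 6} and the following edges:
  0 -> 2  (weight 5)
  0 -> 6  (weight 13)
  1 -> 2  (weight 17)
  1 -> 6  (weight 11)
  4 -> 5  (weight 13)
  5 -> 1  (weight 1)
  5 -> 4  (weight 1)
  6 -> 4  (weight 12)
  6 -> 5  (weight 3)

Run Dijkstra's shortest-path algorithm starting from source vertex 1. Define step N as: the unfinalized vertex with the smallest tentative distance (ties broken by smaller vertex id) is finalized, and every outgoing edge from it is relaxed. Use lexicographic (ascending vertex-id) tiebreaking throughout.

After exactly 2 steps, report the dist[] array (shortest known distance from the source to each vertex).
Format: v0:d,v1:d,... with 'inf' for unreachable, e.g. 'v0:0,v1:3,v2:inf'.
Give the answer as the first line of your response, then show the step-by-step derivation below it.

v0:inf,v1:0,v2:17,v3:inf,v4:23,v5:14,v6:11

step 1: dist = v0:inf,v1:0,v2:17,v3:inf,v4:inf,v5:inf,v6:11
step 2: dist = v0:inf,v1:0,v2:17,v3:inf,v4:23,v5:14,v6:11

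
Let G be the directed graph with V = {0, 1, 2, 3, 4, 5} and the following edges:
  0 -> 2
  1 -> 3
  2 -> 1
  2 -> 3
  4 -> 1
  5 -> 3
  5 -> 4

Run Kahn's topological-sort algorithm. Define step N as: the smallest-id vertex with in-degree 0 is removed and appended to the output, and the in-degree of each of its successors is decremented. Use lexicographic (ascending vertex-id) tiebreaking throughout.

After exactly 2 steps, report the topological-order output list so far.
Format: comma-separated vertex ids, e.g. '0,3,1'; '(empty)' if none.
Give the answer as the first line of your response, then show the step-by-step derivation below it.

0,2

step 1: output 0; order=[0]; indeg=(0,2,0,3,1,0)
step 2: output 2; order=[0,2]; indeg=(0,1,0,2,1,0)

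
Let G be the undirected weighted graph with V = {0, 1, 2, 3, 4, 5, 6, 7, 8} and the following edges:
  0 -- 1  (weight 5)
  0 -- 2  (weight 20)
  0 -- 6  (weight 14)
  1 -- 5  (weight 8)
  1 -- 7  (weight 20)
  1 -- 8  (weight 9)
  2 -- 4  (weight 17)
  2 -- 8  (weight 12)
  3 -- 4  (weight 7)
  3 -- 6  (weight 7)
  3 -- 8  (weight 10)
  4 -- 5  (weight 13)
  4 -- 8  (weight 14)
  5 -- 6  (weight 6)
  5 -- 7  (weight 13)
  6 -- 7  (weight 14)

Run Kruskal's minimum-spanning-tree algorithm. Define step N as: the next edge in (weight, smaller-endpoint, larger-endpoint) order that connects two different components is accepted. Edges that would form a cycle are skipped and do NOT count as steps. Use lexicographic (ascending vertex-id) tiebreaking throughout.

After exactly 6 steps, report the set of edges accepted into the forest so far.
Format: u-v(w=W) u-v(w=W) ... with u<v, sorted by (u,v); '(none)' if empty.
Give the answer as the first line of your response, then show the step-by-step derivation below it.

0-1(w=5) 1-5(w=8) 1-8(w=9) 3-4(w=7) 3-6(w=7) 5-6(w=6)

step 1: add edge 0-1 (w=5); MST = {0-1(w=5)}
step 2: add edge 5-6 (w=6); MST = {0-1(w=5) 5-6(w=6)}
step 3: add edge 3-4 (w=7); MST = {0-1(w=5) 3-4(w=7) 5-6(w=6)}
step 4: add edge 3-6 (w=7); MST = {0-1(w=5) 3-4(w=7) 3-6(w=7) 5-6(w=6)}
step 5: add edge 1-5 (w=8); MST = {0-1(w=5) 1-5(w=8) 3-4(w=7) 3-6(w=7) 5-6(w=6)}
step 6: add edge 1-8 (w=9); MST = {0-1(w=5) 1-5(w=8) 1-8(w=9) 3-4(w=7) 3-6(w=7) 5-6(w=6)}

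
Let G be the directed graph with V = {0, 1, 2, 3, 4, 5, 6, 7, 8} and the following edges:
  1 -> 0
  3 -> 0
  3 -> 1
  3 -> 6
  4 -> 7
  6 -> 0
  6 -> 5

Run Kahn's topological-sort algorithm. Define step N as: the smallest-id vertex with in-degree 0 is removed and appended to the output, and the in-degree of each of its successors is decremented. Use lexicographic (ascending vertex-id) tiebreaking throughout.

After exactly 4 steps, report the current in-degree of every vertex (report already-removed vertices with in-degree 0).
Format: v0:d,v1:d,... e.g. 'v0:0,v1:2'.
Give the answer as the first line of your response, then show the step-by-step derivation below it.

v0:1,v1:0,v2:0,v3:0,v4:0,v5:1,v6:0,v7:0,v8:0

step 1: output 2; order=[2]; indeg=(3,1,0,0,0,1,1,1,0)
step 2: output 3; order=[2,3]; indeg=(2,0,0,0,0,1,0,1,0)
step 3: output 1; order=[2,3,1]; indeg=(1,0,0,0,0,1,0,1,0)
step 4: output 4; order=[2,3,1,4]; indeg=(1,0,0,0,0,1,0,0,0)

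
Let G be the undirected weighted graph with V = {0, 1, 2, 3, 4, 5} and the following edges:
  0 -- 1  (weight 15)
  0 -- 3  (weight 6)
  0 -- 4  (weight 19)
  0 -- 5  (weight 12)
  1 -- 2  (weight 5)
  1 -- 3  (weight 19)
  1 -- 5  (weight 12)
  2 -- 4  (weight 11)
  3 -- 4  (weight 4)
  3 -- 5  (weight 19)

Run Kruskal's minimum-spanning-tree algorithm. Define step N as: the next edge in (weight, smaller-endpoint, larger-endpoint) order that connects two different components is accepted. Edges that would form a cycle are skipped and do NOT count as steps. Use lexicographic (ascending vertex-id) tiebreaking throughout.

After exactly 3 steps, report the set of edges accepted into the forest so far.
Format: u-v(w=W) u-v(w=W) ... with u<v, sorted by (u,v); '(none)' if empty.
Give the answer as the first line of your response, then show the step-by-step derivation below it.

0-3(w=6) 1-2(w=5) 3-4(w=4)

step 1: add edge 3-4 (w=4); MST = {3-4(w=4)}
step 2: add edge 1-2 (w=5); MST = {1-2(w=5) 3-4(w=4)}
step 3: add edge 0-3 (w=6); MST = {0-3(w=6) 1-2(w=5) 3-4(w=4)}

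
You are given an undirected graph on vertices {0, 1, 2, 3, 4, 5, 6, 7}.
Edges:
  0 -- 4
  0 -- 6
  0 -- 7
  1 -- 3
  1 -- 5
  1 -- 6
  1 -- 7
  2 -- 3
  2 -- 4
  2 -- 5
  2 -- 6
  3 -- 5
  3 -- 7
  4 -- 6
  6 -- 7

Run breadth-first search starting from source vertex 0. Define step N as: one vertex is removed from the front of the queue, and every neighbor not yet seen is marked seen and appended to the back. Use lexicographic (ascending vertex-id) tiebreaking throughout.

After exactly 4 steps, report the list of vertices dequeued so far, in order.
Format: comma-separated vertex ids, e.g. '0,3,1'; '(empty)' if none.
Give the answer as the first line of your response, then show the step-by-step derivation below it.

0,4,6,7

step 1: dequeue 0; queue=[4,6,7]; order=0
step 2: dequeue 4; queue=[6,7,2]; order=0,4
step 3: dequeue 6; queue=[7,2,1]; order=0,4,6
step 4: dequeue 7; queue=[2,1,3]; order=0,4,6,7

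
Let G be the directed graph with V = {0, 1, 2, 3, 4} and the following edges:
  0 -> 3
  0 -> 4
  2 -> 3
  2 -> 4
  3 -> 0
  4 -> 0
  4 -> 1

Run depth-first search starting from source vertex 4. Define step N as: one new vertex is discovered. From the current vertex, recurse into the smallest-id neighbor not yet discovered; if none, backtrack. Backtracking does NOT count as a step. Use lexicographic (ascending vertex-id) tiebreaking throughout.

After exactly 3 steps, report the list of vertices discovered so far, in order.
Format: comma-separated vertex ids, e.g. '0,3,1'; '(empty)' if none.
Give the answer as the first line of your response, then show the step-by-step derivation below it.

4,0,3

step 1: discover 4; path=4; order=4
step 2: discover 0; path=4>0; order=4,0
step 3: discover 3; path=4>0>3; order=4,0,3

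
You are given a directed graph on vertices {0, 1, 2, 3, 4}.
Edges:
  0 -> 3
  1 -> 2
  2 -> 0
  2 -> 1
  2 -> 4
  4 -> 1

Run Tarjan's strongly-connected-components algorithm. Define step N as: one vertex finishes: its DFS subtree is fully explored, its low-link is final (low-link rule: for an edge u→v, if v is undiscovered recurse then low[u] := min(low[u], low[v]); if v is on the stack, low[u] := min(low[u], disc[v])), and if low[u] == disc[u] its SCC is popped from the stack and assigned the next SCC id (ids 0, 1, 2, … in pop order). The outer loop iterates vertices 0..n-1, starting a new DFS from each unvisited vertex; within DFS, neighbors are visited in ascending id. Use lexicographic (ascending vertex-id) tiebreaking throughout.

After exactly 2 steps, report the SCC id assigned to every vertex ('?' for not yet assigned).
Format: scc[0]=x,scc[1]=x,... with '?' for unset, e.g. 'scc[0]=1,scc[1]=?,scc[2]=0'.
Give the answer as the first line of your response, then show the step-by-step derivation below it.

scc[0]=1,scc[1]=?,scc[2]=?,scc[3]=0,scc[4]=?

step 1: low=(low[0]=0,low[1]=?,low[2]=?,low[3]=1,low[4]=?); scc=(scc[0]=?,scc[1]=?,scc[2]=?,scc[3]=0,scc[4]=?)
step 2: low=(low[0]=0,low[1]=?,low[2]=?,low[3]=1,low[4]=?); scc=(scc[0]=1,scc[1]=?,scc[2]=?,scc[3]=0,scc[4]=?)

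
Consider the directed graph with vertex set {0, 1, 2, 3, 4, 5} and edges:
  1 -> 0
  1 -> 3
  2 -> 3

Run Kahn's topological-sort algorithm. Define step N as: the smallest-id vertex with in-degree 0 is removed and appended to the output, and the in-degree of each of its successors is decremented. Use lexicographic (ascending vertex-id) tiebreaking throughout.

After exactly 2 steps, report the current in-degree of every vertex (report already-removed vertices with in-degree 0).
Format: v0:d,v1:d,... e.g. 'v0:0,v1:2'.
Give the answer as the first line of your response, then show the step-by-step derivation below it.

v0:0,v1:0,v2:0,v3:1,v4:0,v5:0

step 1: output 1; order=[1]; indeg=(0,0,0,1,0,0)
step 2: output 0; order=[1,0]; indeg=(0,0,0,1,0,0)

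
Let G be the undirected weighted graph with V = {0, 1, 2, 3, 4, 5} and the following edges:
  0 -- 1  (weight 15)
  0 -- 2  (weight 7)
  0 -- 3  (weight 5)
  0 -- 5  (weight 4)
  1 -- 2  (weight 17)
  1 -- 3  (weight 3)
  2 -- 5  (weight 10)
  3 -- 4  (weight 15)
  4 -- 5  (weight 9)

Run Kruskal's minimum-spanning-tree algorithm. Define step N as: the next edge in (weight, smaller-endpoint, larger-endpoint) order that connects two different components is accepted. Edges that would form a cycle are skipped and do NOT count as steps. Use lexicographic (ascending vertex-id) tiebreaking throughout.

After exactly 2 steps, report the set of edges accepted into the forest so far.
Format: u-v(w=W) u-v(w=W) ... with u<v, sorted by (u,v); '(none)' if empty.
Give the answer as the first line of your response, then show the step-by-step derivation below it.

0-5(w=4) 1-3(w=3)

step 1: add edge 1-3 (w=3); MST = {1-3(w=3)}
step 2: add edge 0-5 (w=4); MST = {0-5(w=4) 1-3(w=3)}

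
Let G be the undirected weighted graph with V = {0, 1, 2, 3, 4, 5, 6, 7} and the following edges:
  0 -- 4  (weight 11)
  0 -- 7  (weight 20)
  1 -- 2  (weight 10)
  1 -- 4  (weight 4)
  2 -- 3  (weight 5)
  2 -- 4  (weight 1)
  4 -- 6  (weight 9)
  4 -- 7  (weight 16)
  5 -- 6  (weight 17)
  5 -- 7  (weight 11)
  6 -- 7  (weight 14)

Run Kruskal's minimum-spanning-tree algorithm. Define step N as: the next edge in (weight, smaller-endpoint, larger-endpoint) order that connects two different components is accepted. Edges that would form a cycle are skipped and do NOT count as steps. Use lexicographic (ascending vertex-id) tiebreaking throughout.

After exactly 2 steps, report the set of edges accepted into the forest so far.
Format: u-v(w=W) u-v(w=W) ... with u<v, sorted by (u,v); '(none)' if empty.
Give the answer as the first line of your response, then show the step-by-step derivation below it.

1-4(w=4) 2-4(w=1)

step 1: add edge 2-4 (w=1); MST = {2-4(w=1)}
step 2: add edge 1-4 (w=4); MST = {1-4(w=4) 2-4(w=1)}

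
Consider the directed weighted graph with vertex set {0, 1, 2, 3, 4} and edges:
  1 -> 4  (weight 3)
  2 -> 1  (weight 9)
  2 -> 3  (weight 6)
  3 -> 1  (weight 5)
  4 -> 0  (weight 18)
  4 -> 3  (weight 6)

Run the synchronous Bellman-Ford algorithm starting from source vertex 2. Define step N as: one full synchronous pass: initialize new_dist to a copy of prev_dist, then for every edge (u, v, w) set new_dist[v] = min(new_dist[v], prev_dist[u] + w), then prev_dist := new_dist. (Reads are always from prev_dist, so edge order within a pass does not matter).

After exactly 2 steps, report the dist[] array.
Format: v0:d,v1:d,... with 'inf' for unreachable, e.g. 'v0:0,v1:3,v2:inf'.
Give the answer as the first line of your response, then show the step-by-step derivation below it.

v0:inf,v1:9,v2:0,v3:6,v4:12

step 1: dist = v0:inf,v1:9,v2:0,v3:6,v4:inf
step 2: dist = v0:inf,v1:9,v2:0,v3:6,v4:12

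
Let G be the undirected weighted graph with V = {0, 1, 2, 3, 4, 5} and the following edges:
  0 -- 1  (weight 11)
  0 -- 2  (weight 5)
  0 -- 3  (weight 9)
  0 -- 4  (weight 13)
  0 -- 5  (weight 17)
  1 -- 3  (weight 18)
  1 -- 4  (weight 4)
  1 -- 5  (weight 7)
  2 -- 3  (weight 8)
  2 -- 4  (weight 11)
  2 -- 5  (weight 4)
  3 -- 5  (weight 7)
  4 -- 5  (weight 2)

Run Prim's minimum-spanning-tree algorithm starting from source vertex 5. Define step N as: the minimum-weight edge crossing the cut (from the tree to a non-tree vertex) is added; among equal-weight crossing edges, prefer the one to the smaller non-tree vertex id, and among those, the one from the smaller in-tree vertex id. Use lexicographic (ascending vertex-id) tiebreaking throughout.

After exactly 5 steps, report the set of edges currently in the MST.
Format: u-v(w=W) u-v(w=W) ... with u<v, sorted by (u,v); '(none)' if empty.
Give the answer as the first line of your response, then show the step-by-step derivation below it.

0-2(w=5) 1-4(w=4) 2-5(w=4) 3-5(w=7) 4-5(w=2)

step 1: add edge 4-5 (w=2); MST = {4-5(w=2)}
step 2: add edge 1-4 (w=4); MST = {1-4(w=4) 4-5(w=2)}
step 3: add edge 2-5 (w=4); MST = {1-4(w=4) 2-5(w=4) 4-5(w=2)}
step 4: add edge 0-2 (w=5); MST = {0-2(w=5) 1-4(w=4) 2-5(w=4) 4-5(w=2)}
step 5: add edge 3-5 (w=7); MST = {0-2(w=5) 1-4(w=4) 2-5(w=4) 3-5(w=7) 4-5(w=2)}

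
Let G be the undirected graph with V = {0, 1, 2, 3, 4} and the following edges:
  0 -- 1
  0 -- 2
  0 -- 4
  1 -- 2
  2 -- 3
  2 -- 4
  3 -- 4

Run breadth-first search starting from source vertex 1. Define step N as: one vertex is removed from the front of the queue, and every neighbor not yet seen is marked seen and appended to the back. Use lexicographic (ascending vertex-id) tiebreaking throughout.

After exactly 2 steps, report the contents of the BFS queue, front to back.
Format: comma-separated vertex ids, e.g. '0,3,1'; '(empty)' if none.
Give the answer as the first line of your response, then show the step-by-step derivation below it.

2,4

step 1: dequeue 1; queue=[0,2]; order=1
step 2: dequeue 0; queue=[2,4]; order=1,0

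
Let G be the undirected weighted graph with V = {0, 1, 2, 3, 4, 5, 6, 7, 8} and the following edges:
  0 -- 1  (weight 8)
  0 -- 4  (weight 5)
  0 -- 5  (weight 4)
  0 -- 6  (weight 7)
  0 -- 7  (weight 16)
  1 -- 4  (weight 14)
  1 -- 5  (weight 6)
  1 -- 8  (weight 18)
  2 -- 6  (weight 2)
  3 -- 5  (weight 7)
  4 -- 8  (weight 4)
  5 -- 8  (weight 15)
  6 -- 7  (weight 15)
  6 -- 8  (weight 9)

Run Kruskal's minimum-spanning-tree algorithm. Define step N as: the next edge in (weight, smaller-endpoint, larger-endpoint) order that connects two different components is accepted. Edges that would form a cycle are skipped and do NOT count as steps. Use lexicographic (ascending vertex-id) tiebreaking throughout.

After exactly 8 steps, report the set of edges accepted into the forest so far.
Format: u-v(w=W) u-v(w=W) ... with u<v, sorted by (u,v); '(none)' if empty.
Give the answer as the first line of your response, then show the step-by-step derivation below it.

0-4(w=5) 0-5(w=4) 0-6(w=7) 1-5(w=6) 2-6(w=2) 3-5(w=7) 4-8(w=4) 6-7(w=15)

step 1: add edge 2-6 (w=2); MST = {2-6(w=2)}
step 2: add edge 0-5 (w=4); MST = {0-5(w=4) 2-6(w=2)}
step 3: add edge 4-8 (w=4); MST = {0-5(w=4) 2-6(w=2) 4-8(w=4)}
step 4: add edge 0-4 (w=5); MST = {0-4(w=5) 0-5(w=4) 2-6(w=2) 4-8(w=4)}
step 5: add edge 1-5 (w=6); MST = {0-4(w=5) 0-5(w=4) 1-5(w=6) 2-6(w=2) 4-8(w=4)}
step 6: add edge 0-6 (w=7); MST = {0-4(w=5) 0-5(w=4) 0-6(w=7) 1-5(w=6) 2-6(w=2) 4-8(w=4)}
step 7: add edge 3-5 (w=7); MST = {0-4(w=5) 0-5(w=4) 0-6(w=7) 1-5(w=6) 2-6(w=2) 3-5(w=7) 4-8(w=4)}
step 8: add edge 6-7 (w=15); MST = {0-4(w=5) 0-5(w=4) 0-6(w=7) 1-5(w=6) 2-6(w=2) 3-5(w=7) 4-8(w=4) 6-7(w=15)}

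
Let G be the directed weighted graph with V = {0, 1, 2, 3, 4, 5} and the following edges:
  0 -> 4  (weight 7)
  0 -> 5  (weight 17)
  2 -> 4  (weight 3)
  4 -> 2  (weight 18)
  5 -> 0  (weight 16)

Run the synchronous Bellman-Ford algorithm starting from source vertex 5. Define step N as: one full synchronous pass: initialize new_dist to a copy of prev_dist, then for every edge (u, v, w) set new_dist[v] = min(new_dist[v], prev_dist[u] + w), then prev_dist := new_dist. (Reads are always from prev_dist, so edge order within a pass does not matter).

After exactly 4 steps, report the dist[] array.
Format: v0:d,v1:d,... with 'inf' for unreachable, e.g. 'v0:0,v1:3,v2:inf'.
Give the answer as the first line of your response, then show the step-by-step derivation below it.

v0:16,v1:inf,v2:41,v3:inf,v4:23,v5:0

step 1: dist = v0:16,v1:inf,v2:inf,v3:inf,v4:inf,v5:0
step 2: dist = v0:16,v1:inf,v2:inf,v3:inf,v4:23,v5:0
step 3: dist = v0:16,v1:inf,v2:41,v3:inf,v4:23,v5:0
step 4: dist = v0:16,v1:inf,v2:41,v3:inf,v4:23,v5:0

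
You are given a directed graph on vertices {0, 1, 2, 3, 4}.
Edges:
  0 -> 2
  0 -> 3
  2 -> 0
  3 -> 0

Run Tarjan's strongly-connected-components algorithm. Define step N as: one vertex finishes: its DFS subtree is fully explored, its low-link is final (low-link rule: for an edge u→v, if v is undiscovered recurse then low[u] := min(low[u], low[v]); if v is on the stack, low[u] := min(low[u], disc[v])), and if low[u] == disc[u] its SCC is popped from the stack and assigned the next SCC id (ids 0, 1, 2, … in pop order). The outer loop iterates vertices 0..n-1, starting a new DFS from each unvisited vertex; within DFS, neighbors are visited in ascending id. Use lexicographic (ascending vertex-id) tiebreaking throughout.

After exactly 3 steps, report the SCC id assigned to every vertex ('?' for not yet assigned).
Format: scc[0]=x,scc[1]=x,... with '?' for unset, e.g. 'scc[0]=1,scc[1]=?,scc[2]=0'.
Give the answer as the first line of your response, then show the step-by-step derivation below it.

scc[0]=0,scc[1]=?,scc[2]=0,scc[3]=0,scc[4]=?

step 1: low=(low[0]=0,low[1]=?,low[2]=0,low[3]=?,low[4]=?); scc=(scc[0]=?,scc[1]=?,scc[2]=?,scc[3]=?,scc[4]=?)
step 2: low=(low[0]=0,low[1]=?,low[2]=0,low[3]=0,low[4]=?); scc=(scc[0]=?,scc[1]=?,scc[2]=?,scc[3]=?,scc[4]=?)
step 3: low=(low[0]=0,low[1]=?,low[2]=0,low[3]=0,low[4]=?); scc=(scc[0]=0,scc[1]=?,scc[2]=0,scc[3]=0,scc[4]=?)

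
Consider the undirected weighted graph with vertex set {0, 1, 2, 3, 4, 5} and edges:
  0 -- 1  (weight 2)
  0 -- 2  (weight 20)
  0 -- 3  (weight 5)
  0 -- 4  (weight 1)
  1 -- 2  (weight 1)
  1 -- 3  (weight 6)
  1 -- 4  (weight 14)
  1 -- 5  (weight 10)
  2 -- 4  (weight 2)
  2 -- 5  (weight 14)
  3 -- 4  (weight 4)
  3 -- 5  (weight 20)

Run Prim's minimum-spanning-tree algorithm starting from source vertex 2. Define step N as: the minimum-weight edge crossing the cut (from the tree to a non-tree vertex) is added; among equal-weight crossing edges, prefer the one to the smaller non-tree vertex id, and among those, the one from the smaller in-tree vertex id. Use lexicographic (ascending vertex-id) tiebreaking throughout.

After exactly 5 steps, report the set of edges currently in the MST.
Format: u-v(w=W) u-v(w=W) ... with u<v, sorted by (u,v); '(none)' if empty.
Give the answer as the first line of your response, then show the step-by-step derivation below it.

0-1(w=2) 0-4(w=1) 1-2(w=1) 1-5(w=10) 3-4(w=4)

step 1: add edge 1-2 (w=1); MST = {1-2(w=1)}
step 2: add edge 0-1 (w=2); MST = {0-1(w=2) 1-2(w=1)}
step 3: add edge 0-4 (w=1); MST = {0-1(w=2) 0-4(w=1) 1-2(w=1)}
step 4: add edge 3-4 (w=4); MST = {0-1(w=2) 0-4(w=1) 1-2(w=1) 3-4(w=4)}
step 5: add edge 1-5 (w=10); MST = {0-1(w=2) 0-4(w=1) 1-2(w=1) 1-5(w=10) 3-4(w=4)}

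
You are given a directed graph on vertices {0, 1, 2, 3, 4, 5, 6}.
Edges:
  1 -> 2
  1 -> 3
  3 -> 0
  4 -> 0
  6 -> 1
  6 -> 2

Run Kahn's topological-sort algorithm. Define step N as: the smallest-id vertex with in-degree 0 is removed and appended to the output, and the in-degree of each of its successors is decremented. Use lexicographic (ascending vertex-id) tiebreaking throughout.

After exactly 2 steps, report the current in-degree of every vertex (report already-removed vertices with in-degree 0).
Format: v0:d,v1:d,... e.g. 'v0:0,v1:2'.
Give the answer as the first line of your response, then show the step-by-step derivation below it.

v0:1,v1:1,v2:2,v3:1,v4:0,v5:0,v6:0

step 1: output 4; order=[4]; indeg=(1,1,2,1,0,0,0)
step 2: output 5; order=[4,5]; indeg=(1,1,2,1,0,0,0)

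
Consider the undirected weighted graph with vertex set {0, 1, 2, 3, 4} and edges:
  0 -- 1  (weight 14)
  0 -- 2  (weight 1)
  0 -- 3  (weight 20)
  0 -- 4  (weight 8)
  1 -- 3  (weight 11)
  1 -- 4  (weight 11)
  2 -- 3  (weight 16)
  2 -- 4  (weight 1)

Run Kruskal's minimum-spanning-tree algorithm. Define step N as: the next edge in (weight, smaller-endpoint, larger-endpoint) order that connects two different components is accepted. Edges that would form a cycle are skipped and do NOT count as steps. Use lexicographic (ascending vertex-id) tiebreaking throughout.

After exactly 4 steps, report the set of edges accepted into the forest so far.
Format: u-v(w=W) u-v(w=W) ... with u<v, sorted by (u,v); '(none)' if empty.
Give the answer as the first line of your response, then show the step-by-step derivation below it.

0-2(w=1) 1-3(w=11) 1-4(w=11) 2-4(w=1)

step 1: add edge 0-2 (w=1); MST = {0-2(w=1)}
step 2: add edge 2-4 (w=1); MST = {0-2(w=1) 2-4(w=1)}
step 3: add edge 1-3 (w=11); MST = {0-2(w=1) 1-3(w=11) 2-4(w=1)}
step 4: add edge 1-4 (w=11); MST = {0-2(w=1) 1-3(w=11) 1-4(w=11) 2-4(w=1)}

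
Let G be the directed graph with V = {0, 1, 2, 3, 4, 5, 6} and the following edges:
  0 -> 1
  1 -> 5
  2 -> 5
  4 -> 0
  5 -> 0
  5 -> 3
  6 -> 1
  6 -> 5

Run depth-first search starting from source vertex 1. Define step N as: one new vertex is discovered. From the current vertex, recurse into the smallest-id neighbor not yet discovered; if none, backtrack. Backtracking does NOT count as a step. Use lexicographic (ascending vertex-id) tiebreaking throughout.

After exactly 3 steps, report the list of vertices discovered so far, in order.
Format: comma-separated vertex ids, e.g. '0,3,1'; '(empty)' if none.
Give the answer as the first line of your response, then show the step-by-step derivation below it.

1,5,0

step 1: discover 1; path=1; order=1
step 2: discover 5; path=1>5; order=1,5
step 3: discover 0; path=1>5>0; order=1,5,0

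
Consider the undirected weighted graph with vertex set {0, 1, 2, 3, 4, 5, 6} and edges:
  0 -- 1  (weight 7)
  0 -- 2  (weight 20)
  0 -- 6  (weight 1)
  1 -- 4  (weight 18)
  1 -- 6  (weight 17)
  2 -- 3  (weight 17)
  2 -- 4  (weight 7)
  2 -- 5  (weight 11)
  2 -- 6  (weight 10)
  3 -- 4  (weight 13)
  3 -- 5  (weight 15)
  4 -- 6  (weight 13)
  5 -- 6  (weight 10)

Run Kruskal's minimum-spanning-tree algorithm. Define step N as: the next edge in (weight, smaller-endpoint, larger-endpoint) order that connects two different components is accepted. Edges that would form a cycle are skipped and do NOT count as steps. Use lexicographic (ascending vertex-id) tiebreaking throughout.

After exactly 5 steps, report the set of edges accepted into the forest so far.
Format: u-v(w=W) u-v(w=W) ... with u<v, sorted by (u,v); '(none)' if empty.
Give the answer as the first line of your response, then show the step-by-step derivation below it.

0-1(w=7) 0-6(w=1) 2-4(w=7) 2-6(w=10) 5-6(w=10)

step 1: add edge 0-6 (w=1); MST = {0-6(w=1)}
step 2: add edge 0-1 (w=7); MST = {0-1(w=7) 0-6(w=1)}
step 3: add edge 2-4 (w=7); MST = {0-1(w=7) 0-6(w=1) 2-4(w=7)}
step 4: add edge 2-6 (w=10); MST = {0-1(w=7) 0-6(w=1) 2-4(w=7) 2-6(w=10)}
step 5: add edge 5-6 (w=10); MST = {0-1(w=7) 0-6(w=1) 2-4(w=7) 2-6(w=10) 5-6(w=10)}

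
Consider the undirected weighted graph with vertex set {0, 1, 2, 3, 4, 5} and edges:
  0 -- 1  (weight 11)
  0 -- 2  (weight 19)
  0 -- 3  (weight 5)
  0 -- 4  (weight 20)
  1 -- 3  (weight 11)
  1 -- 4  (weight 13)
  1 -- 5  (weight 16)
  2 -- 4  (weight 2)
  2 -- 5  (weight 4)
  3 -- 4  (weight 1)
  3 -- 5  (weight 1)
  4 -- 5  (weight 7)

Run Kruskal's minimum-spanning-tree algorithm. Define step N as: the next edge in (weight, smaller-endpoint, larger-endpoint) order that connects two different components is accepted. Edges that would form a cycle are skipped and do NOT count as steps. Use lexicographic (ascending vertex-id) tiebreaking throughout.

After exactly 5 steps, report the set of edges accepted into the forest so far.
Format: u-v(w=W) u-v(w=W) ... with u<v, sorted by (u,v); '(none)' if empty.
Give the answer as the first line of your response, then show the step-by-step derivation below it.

0-1(w=11) 0-3(w=5) 2-4(w=2) 3-4(w=1) 3-5(w=1)

step 1: add edge 3-4 (w=1); MST = {3-4(w=1)}
step 2: add edge 3-5 (w=1); MST = {3-4(w=1) 3-5(w=1)}
step 3: add edge 2-4 (w=2); MST = {2-4(w=2) 3-4(w=1) 3-5(w=1)}
step 4: add edge 0-3 (w=5); MST = {0-3(w=5) 2-4(w=2) 3-4(w=1) 3-5(w=1)}
step 5: add edge 0-1 (w=11); MST = {0-1(w=11) 0-3(w=5) 2-4(w=2) 3-4(w=1) 3-5(w=1)}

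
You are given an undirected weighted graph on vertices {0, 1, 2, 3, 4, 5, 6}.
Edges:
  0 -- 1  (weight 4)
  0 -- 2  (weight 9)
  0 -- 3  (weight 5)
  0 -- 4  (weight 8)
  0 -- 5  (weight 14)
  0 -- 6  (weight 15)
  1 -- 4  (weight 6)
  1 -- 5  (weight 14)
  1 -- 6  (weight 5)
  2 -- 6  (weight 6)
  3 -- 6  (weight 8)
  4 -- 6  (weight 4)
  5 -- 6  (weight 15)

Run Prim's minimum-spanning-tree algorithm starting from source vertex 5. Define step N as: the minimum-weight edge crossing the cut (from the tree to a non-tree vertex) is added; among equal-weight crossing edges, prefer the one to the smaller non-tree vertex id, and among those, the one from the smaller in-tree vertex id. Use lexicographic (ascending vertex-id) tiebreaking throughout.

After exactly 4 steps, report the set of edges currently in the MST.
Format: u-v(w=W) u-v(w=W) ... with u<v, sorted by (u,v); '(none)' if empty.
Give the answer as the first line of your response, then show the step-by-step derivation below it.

0-1(w=4) 0-3(w=5) 0-5(w=14) 1-6(w=5)

step 1: add edge 0-5 (w=14); MST = {0-5(w=14)}
step 2: add edge 0-1 (w=4); MST = {0-1(w=4) 0-5(w=14)}
step 3: add edge 0-3 (w=5); MST = {0-1(w=4) 0-3(w=5) 0-5(w=14)}
step 4: add edge 1-6 (w=5); MST = {0-1(w=4) 0-3(w=5) 0-5(w=14) 1-6(w=5)}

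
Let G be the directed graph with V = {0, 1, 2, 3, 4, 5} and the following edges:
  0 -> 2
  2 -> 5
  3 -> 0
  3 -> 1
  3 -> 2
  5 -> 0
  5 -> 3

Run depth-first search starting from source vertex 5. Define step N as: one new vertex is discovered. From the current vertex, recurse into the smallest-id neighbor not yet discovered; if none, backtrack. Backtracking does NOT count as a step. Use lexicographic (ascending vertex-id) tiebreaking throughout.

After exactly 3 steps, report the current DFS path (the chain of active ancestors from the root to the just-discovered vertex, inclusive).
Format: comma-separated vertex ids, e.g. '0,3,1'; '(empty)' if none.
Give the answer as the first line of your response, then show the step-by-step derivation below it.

5,0,2

step 1: discover 5; path=5; order=5
step 2: discover 0; path=5>0; order=5,0
step 3: discover 2; path=5>0>2; order=5,0,2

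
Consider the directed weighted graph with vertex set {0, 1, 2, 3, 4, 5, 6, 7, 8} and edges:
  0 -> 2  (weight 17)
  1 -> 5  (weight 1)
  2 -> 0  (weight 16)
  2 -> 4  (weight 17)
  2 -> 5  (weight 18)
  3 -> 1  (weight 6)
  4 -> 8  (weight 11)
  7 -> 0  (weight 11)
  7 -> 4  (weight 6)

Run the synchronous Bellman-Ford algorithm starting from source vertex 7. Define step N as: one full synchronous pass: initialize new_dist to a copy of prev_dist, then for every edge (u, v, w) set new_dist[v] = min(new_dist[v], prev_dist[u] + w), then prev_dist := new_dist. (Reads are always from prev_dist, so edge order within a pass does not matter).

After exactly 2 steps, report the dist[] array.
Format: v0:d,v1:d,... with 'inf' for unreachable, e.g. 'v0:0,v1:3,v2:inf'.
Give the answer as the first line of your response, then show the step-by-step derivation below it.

v0:11,v1:inf,v2:28,v3:inf,v4:6,v5:inf,v6:inf,v7:0,v8:17

step 1: dist = v0:11,v1:inf,v2:inf,v3:inf,v4:6,v5:inf,v6:inf,v7:0,v8:inf
step 2: dist = v0:11,v1:inf,v2:28,v3:inf,v4:6,v5:inf,v6:inf,v7:0,v8:17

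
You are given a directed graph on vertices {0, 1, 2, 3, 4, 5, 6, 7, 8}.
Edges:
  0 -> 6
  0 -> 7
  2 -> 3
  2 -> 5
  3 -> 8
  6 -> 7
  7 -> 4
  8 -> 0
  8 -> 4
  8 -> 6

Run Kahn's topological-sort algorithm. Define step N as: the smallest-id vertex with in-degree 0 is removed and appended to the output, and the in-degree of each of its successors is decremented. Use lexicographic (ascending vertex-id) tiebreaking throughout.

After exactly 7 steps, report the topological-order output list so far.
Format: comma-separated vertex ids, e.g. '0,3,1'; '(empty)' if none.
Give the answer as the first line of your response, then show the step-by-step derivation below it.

1,2,3,5,8,0,6

step 1: output 1; order=[1]; indeg=(1,0,0,1,2,1,2,2,1)
step 2: output 2; order=[1,2]; indeg=(1,0,0,0,2,0,2,2,1)
step 3: output 3; order=[1,2,3]; indeg=(1,0,0,0,2,0,2,2,0)
step 4: output 5; order=[1,2,3,5]; indeg=(1,0,0,0,2,0,2,2,0)
step 5: output 8; order=[1,2,3,5,8]; indeg=(0,0,0,0,1,0,1,2,0)
step 6: output 0; order=[1,2,3,5,8,0]; indeg=(0,0,0,0,1,0,0,1,0)
step 7: output 6; order=[1,2,3,5,8,0,6]; indeg=(0,0,0,0,1,0,0,0,0)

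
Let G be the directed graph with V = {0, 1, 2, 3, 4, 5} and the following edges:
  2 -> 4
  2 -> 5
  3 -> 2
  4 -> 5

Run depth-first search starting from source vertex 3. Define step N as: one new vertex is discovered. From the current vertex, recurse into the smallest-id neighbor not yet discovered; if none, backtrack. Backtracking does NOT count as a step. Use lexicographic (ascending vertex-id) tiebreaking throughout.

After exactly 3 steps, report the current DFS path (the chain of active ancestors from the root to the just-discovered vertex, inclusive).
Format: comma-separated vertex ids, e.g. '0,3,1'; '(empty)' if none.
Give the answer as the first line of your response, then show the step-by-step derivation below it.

3,2,4

step 1: discover 3; path=3; order=3
step 2: discover 2; path=3>2; order=3,2
step 3: discover 4; path=3>2>4; order=3,2,4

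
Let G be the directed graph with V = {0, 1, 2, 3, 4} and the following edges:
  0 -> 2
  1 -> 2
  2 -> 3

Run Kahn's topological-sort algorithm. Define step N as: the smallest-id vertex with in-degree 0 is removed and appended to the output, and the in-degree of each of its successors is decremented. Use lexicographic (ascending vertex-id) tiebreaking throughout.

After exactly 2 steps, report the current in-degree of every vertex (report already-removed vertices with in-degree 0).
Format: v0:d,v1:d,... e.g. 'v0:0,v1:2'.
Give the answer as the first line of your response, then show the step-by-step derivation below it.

v0:0,v1:0,v2:0,v3:1,v4:0

step 1: output 0; order=[0]; indeg=(0,0,1,1,0)
step 2: output 1; order=[0,1]; indeg=(0,0,0,1,0)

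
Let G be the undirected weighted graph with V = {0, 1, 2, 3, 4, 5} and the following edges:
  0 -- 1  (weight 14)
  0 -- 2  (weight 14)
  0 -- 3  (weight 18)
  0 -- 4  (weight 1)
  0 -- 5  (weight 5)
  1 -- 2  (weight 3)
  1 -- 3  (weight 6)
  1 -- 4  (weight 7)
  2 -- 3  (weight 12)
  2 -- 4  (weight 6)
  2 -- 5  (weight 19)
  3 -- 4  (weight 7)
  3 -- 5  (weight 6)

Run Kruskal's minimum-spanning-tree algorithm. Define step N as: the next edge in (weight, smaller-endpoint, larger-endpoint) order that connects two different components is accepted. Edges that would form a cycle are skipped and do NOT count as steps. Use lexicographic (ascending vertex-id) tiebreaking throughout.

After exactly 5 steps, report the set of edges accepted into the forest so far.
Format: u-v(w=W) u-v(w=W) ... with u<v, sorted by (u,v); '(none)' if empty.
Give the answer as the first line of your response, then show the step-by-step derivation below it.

0-4(w=1) 0-5(w=5) 1-2(w=3) 1-3(w=6) 2-4(w=6)

step 1: add edge 0-4 (w=1); MST = {0-4(w=1)}
step 2: add edge 1-2 (w=3); MST = {0-4(w=1) 1-2(w=3)}
step 3: add edge 0-5 (w=5); MST = {0-4(w=1) 0-5(w=5) 1-2(w=3)}
step 4: add edge 1-3 (w=6); MST = {0-4(w=1) 0-5(w=5) 1-2(w=3) 1-3(w=6)}
step 5: add edge 2-4 (w=6); MST = {0-4(w=1) 0-5(w=5) 1-2(w=3) 1-3(w=6) 2-4(w=6)}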